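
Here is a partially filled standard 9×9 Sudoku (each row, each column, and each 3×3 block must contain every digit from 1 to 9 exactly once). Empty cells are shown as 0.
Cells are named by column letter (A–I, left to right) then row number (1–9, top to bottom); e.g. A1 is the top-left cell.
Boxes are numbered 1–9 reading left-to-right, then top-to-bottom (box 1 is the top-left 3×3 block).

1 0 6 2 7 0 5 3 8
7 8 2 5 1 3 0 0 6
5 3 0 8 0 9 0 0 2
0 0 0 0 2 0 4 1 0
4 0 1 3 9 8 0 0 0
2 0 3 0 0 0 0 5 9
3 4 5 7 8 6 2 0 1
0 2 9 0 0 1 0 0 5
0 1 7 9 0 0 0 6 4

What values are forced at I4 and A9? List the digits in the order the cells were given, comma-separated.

3,8

For I4:
  Consider where 3 can go in row 4.
  A4 is out (column A already has a 3).
  B4 is out (column B already has a 3).
  C4 is out (column C already has a 3).
  D4 is out (column D already has a 3).
  F4 is out (column F already has a 3).
  So the only cell in row 4 that can hold 3 is I4.
  So I4 = 3.
For A9:
  Row 9 already contains {1, 4, 6, 7, 9}.
  Column A already contains {1, 2, 3, 4, 5, 7}.
  Its 3×3 block (box 7) already contains {1, 2, 3, 4, 5, 7, 9}.
  The only value from 1–9 not eliminated is 8, so A9 = 8.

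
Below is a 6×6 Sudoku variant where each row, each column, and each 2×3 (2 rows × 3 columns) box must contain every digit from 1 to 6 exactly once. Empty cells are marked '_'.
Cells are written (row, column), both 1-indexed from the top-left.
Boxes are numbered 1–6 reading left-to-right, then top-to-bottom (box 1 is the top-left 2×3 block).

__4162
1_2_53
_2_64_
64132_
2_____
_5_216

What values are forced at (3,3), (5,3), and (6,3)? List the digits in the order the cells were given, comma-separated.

5,6,3

For (3,3):
  Consider where 5 can go in column 3.
  (5,3) is out (box 5 already has a 5).
  (6,3) is out (row 6 already has a 5).
  So the only cell in column 3 that can hold 5 is (3,3).
  So (3,3) = 5.
For (5,3):
  Consider where 6 can go in column 3.
  (3,3) is out (row 3 already has a 6).
  (6,3) is out (row 6 already has a 6).
  So the only cell in column 3 that can hold 6 is (5,3).
  So (5,3) = 6.
For (6,3):
  Row 6 already contains {1, 2, 5, 6}.
  Column 3 already contains {1, 2, 4}.
  Its 2×3 block (box 5) already contains {2, 5}.
  The only value from 1–6 not eliminated is 3, so (6,3) = 3.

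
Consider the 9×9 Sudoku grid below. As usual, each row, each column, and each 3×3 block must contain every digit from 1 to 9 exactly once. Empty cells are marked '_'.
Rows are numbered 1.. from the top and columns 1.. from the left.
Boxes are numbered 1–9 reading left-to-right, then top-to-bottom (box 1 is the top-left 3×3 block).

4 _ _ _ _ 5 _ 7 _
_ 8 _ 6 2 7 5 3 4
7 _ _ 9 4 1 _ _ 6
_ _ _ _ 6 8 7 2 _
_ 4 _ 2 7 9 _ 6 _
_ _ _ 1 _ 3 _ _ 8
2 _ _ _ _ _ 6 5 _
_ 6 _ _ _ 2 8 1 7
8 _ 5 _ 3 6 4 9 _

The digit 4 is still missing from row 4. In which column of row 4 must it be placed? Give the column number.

Consider where 4 can go in row 4.
row 4, column 1 is out (column 1 already has a 4).
row 4, column 2 is out (column 2 already has a 4).
row 4, column 3 is out (box 4 already has a 4).
row 4, column 9 is out (column 9 already has a 4).
So the only cell in row 4 that can hold 4 is row 4, column 4.
That is column 4.

4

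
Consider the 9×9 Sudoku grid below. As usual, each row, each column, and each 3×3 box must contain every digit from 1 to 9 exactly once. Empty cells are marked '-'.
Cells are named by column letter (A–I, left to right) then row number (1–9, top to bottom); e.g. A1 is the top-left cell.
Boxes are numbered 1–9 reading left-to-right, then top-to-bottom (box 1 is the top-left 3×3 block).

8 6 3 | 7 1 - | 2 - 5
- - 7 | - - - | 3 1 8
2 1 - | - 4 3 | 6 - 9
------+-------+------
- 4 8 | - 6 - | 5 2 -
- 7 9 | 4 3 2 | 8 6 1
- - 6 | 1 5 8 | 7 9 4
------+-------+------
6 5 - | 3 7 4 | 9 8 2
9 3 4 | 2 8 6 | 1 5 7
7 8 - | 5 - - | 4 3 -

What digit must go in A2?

4

Cell A2 itself could take any of {4, 5} by direct elimination.
Consider where 4 can go in column A.
A4 is out (row 4 already has a 4).
A5 is out (row 5 already has a 4).
A6 is out (row 6 already has a 4).
So the only cell in column A that can hold 4 is A2.
Therefore A2 = 4.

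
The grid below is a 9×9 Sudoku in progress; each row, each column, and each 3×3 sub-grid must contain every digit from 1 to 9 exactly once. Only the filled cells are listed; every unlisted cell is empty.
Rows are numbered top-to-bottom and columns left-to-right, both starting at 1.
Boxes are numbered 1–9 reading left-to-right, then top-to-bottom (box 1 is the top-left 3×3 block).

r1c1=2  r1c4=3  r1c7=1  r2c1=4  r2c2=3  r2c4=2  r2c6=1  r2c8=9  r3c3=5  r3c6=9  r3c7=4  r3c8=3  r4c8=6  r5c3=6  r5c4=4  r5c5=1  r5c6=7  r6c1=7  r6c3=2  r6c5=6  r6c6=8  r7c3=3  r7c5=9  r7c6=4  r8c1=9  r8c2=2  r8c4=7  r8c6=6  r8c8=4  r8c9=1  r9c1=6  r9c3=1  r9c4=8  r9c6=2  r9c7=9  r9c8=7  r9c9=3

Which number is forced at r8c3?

8

Row 8 already contains {1, 2, 4, 6, 7, 9}.
Column 3 already contains {1, 2, 3, 5, 6}.
Its 3×3 block (box 7) already contains {1, 2, 3, 6, 9}.
The only value from 1–9 not eliminated is 8, so r8c3 = 8.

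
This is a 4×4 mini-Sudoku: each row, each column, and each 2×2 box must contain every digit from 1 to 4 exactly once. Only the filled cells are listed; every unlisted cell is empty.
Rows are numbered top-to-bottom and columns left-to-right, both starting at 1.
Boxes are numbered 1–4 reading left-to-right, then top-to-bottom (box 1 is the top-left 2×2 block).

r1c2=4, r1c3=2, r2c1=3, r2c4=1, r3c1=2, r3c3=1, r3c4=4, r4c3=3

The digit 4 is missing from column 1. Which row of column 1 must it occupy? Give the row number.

4

Consider where 4 can go in column 1.
r1c1 is out (row 1 already has a 4).
So the only cell in column 1 that can hold 4 is r4c1.
That is row 4.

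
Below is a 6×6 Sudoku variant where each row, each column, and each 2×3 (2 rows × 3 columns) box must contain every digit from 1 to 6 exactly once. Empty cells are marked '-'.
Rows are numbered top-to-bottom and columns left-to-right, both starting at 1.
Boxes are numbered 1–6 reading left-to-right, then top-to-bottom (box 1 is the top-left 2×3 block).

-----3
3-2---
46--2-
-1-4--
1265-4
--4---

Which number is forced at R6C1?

5

Row 6 already contains {4}.
Column 1 already contains {1, 3, 4}.
Its 2×3 block (box 5) already contains {1, 2, 4, 6}.
The only value from 1–6 not eliminated is 5, so R6C1 = 5.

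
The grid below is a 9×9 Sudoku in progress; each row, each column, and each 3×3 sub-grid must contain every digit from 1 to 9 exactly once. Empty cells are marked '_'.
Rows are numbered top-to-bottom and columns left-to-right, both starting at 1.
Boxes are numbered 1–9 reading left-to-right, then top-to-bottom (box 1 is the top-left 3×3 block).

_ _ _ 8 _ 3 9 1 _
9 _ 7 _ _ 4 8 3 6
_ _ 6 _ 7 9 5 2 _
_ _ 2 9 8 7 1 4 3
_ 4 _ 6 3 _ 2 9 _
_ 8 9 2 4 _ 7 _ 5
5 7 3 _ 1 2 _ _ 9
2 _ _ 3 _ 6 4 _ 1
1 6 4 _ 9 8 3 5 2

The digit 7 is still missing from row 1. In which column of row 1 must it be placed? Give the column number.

9

Consider where 7 can go in row 1.
r1c1 is out (box 1 already has a 7).
r1c2 is out (column 2 already has a 7).
r1c3 is out (column 3 already has a 7).
r1c5 is out (column 5 already has a 7).
So the only cell in row 1 that can hold 7 is r1c9.
That is column 9.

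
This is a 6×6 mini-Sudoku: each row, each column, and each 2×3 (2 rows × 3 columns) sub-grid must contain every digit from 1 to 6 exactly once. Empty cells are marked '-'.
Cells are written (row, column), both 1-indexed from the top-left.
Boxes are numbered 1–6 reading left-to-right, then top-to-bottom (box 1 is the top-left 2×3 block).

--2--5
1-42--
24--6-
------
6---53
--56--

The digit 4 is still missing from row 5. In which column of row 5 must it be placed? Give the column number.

Consider where 4 can go in row 5.
(5,2) is out (column 2 already has a 4).
(5,3) is out (column 3 already has a 4).
So the only cell in row 5 that can hold 4 is (5,4).
That is column 4.

4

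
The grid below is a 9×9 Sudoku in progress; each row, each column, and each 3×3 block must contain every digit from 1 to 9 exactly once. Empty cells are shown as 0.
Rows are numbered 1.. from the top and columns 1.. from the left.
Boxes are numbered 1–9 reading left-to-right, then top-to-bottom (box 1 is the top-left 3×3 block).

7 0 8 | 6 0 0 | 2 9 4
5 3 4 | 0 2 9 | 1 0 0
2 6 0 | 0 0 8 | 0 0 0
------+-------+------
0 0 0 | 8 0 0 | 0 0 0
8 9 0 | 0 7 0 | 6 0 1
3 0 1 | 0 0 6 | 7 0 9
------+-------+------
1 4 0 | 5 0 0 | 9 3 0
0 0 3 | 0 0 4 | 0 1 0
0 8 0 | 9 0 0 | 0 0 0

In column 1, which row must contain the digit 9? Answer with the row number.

8

Consider where 9 can go in column 1.
row 4, column 1 is out (box 4 already has a 9).
row 9, column 1 is out (row 9 already has a 9).
So the only cell in column 1 that can hold 9 is row 8, column 1.
That is row 8.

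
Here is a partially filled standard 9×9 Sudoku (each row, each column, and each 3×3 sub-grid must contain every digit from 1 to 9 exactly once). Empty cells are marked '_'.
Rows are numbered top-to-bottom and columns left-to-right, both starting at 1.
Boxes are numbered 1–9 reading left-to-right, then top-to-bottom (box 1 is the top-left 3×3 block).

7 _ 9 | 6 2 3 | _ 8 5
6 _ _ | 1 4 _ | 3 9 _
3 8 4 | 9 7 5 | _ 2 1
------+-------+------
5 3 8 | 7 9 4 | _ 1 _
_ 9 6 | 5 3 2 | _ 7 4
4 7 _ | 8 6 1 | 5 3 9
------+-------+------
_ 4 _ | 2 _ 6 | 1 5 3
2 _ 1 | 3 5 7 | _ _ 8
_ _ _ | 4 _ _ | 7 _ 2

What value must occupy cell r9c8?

6

Row 9 already contains {2, 4, 7}.
Column 8 already contains {1, 2, 3, 5, 7, 8, 9}.
Its 3×3 block (box 9) already contains {1, 2, 3, 5, 7, 8}.
The only value from 1–9 not eliminated is 6, so r9c8 = 6.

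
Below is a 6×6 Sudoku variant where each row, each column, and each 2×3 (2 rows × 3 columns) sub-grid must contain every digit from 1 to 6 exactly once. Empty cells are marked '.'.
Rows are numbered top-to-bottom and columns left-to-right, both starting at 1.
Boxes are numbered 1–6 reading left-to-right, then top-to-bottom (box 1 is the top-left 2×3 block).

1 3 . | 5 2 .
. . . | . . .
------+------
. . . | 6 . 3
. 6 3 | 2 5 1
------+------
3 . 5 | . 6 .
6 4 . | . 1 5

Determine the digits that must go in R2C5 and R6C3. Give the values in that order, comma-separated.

3,2

For R2C5:
  Consider where 3 can go in column 5.
  R3C5 is out (row 3 already has a 3).
  So the only cell in column 5 that can hold 3 is R2C5.
  So R2C5 = 3.
For R6C3:
  Row 6 already contains {1, 4, 5, 6}.
  Column 3 already contains {3, 5}.
  Its 2×3 block (box 5) already contains {3, 4, 5, 6}.
  The only value from 1–6 not eliminated is 2, so R6C3 = 2.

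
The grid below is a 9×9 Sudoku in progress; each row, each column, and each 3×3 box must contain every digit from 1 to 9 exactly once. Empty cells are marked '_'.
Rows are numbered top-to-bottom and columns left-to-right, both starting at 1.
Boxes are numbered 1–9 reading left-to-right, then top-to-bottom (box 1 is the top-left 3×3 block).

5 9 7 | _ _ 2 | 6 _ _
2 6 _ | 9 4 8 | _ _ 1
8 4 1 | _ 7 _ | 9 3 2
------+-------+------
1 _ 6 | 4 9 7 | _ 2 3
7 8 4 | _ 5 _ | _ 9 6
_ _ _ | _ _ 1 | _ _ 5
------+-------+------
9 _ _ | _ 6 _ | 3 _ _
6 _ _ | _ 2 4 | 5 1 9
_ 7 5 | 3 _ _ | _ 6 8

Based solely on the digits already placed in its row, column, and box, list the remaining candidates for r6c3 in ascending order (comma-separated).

2,3,9

Row 6 already contains {1, 5}.
Column 3 already contains {1, 4, 5, 6, 7}.
Its 3×3 block (box 4) already contains {1, 4, 6, 7, 8}.
Removing those from 1–9 leaves {2, 3, 9} as the candidates for r6c3.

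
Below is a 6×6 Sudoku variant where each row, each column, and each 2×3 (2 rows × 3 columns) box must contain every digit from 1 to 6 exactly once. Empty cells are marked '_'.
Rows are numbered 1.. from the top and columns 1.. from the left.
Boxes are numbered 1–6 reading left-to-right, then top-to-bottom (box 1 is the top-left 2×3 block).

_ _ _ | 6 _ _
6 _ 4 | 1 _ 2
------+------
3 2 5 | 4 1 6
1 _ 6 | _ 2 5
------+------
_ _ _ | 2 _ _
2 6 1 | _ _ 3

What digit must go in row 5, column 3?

3

Row 5 already contains {2}.
Column 3 already contains {1, 4, 5, 6}.
Its 2×3 block (box 5) already contains {1, 2, 6}.
The only value from 1–6 not eliminated is 3, so row 5, column 3 = 3.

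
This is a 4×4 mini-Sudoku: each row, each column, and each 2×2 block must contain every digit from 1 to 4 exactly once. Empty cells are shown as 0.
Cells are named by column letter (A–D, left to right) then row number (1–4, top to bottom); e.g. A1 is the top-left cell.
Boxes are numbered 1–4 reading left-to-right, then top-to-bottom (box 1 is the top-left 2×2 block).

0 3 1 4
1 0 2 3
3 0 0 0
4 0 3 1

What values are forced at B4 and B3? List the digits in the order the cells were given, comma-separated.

For B4:
  Row 4 already contains {1, 3, 4}.
  Column B already contains {3}.
  Its 2×2 block (box 3) already contains {3, 4}.
  The only value from 1–4 not eliminated is 2, so B4 = 2.
For B3:
  Consider where 1 can go in column B.
  B2 is out (row 2 already has a 1).
  B4 is out (row 4 already has a 1).
  So the only cell in column B that can hold 1 is B3.
  So B3 = 1.

2,1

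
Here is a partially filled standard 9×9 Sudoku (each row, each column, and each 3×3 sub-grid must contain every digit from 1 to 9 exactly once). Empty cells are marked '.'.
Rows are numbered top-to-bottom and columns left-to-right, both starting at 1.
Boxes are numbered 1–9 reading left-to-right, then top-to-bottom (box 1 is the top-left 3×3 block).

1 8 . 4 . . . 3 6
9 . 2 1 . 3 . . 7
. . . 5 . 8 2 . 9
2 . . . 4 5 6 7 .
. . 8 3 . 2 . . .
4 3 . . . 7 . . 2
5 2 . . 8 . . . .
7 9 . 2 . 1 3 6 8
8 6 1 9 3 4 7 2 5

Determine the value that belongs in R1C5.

Cell R1C5 itself could take any of {2, 7, 9} by direct elimination.
Consider where 2 can go in box 2.
R1C6 is out (column 6 already has a 2).
R2C5 is out (row 2 already has a 2).
R3C5 is out (row 3 already has a 2).
So the only cell in box 2 that can hold 2 is R1C5.
Therefore R1C5 = 2.

2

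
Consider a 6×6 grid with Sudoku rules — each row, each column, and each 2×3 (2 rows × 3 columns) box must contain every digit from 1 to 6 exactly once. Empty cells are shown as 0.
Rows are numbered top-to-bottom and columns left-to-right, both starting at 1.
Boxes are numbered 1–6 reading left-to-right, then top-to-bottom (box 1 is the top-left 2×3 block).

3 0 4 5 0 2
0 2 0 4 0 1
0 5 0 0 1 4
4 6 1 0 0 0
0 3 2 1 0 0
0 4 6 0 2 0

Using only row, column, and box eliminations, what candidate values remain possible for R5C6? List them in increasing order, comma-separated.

Row 5 already contains {1, 2, 3}.
Column 6 already contains {1, 2, 4}.
Its 2×3 block (box 6) already contains {1, 2}.
Removing those from 1–6 leaves {5, 6} as the candidates for R5C6.

5,6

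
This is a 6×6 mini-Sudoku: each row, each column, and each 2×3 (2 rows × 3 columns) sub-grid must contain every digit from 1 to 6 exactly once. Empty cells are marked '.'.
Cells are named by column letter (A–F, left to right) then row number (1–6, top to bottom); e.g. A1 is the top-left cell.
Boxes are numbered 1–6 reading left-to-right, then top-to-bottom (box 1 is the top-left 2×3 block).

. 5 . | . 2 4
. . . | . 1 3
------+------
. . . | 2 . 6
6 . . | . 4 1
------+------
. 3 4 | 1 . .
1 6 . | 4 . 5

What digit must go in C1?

1

Cell C1 itself could take any of {1, 3, 6} by direct elimination.
Consider where 1 can go in row 1.
A1 is out (column A already has a 1).
D1 is out (column D already has a 1).
So the only cell in row 1 that can hold 1 is C1.
Therefore C1 = 1.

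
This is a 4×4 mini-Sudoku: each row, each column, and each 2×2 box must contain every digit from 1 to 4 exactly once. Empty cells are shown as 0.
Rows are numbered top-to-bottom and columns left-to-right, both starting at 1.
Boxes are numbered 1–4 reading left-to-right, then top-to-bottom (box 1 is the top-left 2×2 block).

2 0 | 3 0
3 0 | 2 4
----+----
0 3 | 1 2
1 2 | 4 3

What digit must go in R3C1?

Row 3 already contains {1, 2, 3}.
Column 1 already contains {1, 2, 3}.
Its 2×2 block (box 3) already contains {1, 2, 3}.
The only value from 1–4 not eliminated is 4, so R3C1 = 4.

4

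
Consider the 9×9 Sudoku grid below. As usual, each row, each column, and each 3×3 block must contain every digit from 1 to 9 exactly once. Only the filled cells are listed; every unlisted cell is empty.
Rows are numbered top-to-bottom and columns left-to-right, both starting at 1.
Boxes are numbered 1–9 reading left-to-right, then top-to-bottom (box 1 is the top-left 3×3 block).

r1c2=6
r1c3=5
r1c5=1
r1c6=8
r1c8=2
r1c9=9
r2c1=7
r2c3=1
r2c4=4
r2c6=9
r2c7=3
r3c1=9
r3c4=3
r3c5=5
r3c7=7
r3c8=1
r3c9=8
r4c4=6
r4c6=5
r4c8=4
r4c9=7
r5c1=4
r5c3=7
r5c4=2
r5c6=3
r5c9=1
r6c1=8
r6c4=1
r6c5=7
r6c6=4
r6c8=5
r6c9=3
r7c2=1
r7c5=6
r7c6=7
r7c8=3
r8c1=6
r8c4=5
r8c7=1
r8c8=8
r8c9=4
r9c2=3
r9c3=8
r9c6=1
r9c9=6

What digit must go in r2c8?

6

Row 2 already contains {1, 3, 4, 7, 9}.
Column 8 already contains {1, 2, 3, 4, 5, 8}.
Its 3×3 block (box 3) already contains {1, 2, 3, 7, 8, 9}.
The only value from 1–9 not eliminated is 6, so r2c8 = 6.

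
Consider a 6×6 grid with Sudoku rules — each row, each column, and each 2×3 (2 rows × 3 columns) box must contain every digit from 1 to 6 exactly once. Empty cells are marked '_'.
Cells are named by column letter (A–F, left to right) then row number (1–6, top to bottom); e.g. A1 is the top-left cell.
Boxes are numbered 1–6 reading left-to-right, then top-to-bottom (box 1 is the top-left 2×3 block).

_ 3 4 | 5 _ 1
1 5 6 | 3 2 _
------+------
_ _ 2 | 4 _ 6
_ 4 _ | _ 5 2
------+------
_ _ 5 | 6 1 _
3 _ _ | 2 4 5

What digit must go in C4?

Cell C4 itself could take any of {1, 3} by direct elimination.
Consider where 3 can go in row 4.
A4 is out (column A already has a 3).
D4 is out (column D already has a 3).
So the only cell in row 4 that can hold 3 is C4.
Therefore C4 = 3.

3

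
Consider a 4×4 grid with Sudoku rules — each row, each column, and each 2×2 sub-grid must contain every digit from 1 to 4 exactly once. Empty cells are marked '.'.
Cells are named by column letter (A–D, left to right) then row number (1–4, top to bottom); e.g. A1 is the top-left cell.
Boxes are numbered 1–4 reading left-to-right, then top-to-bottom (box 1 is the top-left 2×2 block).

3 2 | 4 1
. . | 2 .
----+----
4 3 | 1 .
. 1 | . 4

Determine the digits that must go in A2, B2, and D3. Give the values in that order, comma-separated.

For A2:
  Row 2 already contains {2}.
  Column A already contains {3, 4}.
  Its 2×2 block (box 1) already contains {2, 3}.
  The only value from 1–4 not eliminated is 1, so A2 = 1.
For B2:
  Row 2 already contains {2}.
  Column B already contains {1, 2, 3}.
  Its 2×2 block (box 1) already contains {2, 3}.
  The only value from 1–4 not eliminated is 4, so B2 = 4.
For D3:
  Row 3 already contains {1, 3, 4}.
  Column D already contains {1, 4}.
  Its 2×2 block (box 4) already contains {1, 4}.
  The only value from 1–4 not eliminated is 2, so D3 = 2.

1,4,2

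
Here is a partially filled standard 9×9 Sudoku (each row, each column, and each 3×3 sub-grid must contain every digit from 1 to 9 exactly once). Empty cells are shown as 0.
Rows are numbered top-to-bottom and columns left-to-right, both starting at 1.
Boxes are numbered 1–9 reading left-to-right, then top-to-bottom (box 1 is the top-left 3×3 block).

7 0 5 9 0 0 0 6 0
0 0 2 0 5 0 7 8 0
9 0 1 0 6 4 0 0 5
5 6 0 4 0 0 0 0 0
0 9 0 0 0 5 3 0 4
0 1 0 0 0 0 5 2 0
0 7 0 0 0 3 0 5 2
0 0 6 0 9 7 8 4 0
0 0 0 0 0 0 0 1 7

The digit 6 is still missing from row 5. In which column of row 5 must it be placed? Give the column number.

4

Consider where 6 can go in row 5.
R5C1 is out (box 4 already has a 6).
R5C3 is out (column 3 already has a 6).
R5C5 is out (column 5 already has a 6).
R5C8 is out (column 8 already has a 6).
So the only cell in row 5 that can hold 6 is R5C4.
That is column 4.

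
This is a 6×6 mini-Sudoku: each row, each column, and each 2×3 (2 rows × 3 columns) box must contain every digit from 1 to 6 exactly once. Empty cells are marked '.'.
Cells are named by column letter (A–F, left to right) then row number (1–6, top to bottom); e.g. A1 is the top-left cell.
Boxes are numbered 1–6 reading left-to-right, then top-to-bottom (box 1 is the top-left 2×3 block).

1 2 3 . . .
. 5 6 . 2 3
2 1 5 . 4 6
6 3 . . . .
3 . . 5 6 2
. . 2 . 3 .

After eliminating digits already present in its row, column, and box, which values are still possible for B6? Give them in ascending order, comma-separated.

4,6

Row 6 already contains {2, 3}.
Column B already contains {1, 2, 3, 5}.
Its 2×3 block (box 5) already contains {2, 3}.
Removing those from 1–6 leaves {4, 6} as the candidates for B6.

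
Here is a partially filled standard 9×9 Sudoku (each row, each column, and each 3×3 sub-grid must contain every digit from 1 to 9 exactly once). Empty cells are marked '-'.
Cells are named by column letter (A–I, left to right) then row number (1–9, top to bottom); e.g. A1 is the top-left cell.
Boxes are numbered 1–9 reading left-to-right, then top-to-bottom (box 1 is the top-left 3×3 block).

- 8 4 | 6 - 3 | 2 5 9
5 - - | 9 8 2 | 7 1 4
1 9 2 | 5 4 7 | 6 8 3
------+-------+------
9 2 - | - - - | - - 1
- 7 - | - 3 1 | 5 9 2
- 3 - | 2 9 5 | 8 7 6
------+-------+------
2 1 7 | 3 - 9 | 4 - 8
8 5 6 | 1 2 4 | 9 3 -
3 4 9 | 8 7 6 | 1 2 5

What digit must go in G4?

3

Row 4 already contains {1, 2, 9}.
Column G already contains {1, 2, 4, 5, 6, 7, 8, 9}.
Its 3×3 block (box 6) already contains {1, 2, 5, 6, 7, 8, 9}.
The only value from 1–9 not eliminated is 3, so G4 = 3.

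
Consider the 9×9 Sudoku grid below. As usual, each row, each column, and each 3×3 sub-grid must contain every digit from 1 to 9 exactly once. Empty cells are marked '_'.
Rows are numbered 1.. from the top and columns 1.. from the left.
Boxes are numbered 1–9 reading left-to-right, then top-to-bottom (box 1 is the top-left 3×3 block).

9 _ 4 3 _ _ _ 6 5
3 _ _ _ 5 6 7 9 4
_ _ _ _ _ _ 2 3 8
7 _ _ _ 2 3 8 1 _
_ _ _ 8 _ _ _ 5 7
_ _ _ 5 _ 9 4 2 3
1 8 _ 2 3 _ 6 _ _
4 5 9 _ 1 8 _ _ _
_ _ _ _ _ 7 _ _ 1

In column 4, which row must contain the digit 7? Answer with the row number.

Consider where 7 can go in column 4.
row 2, column 4 is out (row 2 already has a 7).
row 4, column 4 is out (row 4 already has a 7).
row 8, column 4 is out (box 8 already has a 7).
row 9, column 4 is out (row 9 already has a 7).
So the only cell in column 4 that can hold 7 is row 3, column 4.
That is row 3.

3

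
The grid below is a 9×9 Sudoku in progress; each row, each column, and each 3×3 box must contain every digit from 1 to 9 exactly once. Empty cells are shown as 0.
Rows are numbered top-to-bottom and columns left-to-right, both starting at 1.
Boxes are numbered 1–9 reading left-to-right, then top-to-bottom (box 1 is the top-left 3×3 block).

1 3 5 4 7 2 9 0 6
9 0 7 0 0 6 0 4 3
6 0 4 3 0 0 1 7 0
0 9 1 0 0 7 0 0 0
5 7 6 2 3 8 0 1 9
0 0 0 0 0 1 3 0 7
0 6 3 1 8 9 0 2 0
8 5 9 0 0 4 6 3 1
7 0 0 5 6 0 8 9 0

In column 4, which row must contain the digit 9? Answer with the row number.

Consider where 9 can go in column 4.
r2c4 is out (row 2 already has a 9).
r4c4 is out (row 4 already has a 9).
r8c4 is out (row 8 already has a 9).
So the only cell in column 4 that can hold 9 is r6c4.
That is row 6.

6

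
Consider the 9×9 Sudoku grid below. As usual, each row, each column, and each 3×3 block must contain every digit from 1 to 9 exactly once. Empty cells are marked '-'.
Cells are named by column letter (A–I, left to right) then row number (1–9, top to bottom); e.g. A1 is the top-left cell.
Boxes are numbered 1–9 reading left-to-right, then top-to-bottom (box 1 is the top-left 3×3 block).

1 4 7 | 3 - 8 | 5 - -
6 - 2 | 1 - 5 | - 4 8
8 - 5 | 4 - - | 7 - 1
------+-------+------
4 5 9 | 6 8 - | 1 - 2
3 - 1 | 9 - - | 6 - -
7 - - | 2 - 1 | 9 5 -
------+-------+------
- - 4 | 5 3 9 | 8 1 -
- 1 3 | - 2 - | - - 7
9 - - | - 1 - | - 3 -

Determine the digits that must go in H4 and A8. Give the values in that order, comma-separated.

For H4:
  Row 4 already contains {1, 2, 4, 5, 6, 8, 9}.
  Column H already contains {1, 3, 4, 5}.
  Its 3×3 block (box 6) already contains {1, 2, 5, 6, 9}.
  The only value from 1–9 not eliminated is 7, so H4 = 7.
For A8:
  Row 8 already contains {1, 2, 3, 7}.
  Column A already contains {1, 3, 4, 6, 7, 8, 9}.
  Its 3×3 block (box 7) already contains {1, 3, 4, 9}.
  The only value from 1–9 not eliminated is 5, so A8 = 5.

7,5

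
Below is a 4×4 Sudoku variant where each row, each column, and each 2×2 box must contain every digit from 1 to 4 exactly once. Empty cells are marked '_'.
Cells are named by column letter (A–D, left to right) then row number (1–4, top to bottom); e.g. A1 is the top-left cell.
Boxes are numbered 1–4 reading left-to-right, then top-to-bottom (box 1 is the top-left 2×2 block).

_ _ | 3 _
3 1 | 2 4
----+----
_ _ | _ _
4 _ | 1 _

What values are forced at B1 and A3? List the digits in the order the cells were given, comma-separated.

For B1:
  Consider where 4 can go in column B.
  B3 is out (box 3 already has a 4).
  B4 is out (row 4 already has a 4).
  So the only cell in column B that can hold 4 is B1.
  So B1 = 4.
For A3:
  Consider where 1 can go in row 3.
  B3 is out (column B already has a 1).
  C3 is out (column C already has a 1).
  D3 is out (box 4 already has a 1).
  So the only cell in row 3 that can hold 1 is A3.
  So A3 = 1.

4,1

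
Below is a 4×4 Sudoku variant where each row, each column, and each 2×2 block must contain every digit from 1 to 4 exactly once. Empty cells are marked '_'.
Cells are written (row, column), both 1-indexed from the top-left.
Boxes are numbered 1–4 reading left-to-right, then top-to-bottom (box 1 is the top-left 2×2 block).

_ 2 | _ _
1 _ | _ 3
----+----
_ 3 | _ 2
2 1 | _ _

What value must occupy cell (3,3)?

Cell (3,3) itself could take any of {1, 4} by direct elimination.
Consider where 1 can go in row 3.
(3,1) is out (column 1 already has a 1).
So the only cell in row 3 that can hold 1 is (3,3).
Therefore (3,3) = 1.

1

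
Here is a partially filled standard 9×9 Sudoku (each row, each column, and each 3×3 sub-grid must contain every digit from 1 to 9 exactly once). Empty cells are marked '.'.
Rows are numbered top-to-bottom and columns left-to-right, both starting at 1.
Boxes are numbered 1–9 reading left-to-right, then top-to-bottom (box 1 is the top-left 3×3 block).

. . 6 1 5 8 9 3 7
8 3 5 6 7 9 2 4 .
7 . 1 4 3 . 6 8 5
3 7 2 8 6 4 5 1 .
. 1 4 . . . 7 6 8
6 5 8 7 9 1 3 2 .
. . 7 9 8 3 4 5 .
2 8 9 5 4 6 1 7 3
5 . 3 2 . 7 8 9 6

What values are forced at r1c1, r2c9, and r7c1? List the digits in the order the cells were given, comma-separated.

4,1,1

For r1c1:
  Row 1 already contains {1, 3, 5, 6, 7, 8, 9}.
  Column 1 already contains {2, 3, 5, 6, 7, 8}.
  Its 3×3 block (box 1) already contains {1, 3, 5, 6, 7, 8}.
  The only value from 1–9 not eliminated is 4, so r1c1 = 4.
For r2c9:
  Row 2 already contains {2, 3, 4, 5, 6, 7, 8, 9}.
  Column 9 already contains {3, 5, 6, 7, 8}.
  Its 3×3 block (box 3) already contains {2, 3, 4, 5, 6, 7, 8, 9}.
  The only value from 1–9 not eliminated is 1, so r2c9 = 1.
For r7c1:
  Row 7 already contains {3, 4, 5, 7, 8, 9}.
  Column 1 already contains {2, 3, 5, 6, 7, 8}.
  Its 3×3 block (box 7) already contains {2, 3, 5, 7, 8, 9}.
  The only value from 1–9 not eliminated is 1, so r7c1 = 1.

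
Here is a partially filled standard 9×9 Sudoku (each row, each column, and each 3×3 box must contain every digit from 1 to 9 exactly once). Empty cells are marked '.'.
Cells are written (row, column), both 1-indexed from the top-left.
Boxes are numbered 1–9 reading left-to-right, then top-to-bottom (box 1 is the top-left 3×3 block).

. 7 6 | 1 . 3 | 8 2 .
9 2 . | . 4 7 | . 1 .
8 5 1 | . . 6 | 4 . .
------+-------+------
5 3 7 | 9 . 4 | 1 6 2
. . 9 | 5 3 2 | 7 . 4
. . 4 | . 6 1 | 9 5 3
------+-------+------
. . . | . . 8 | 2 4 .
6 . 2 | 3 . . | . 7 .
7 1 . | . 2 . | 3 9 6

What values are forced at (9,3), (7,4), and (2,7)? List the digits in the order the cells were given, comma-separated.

8,6,6

For (9,3):
  Consider where 8 can go in column 3.
  (2,3) is out (box 1 already has a 8).
  (7,3) is out (row 7 already has a 8).
  So the only cell in column 3 that can hold 8 is (9,3).
  So (9,3) = 8.
For (7,4):
  Consider where 6 can go in box 8.
  (7,5) is out (column 5 already has a 6).
  (8,5) is out (row 8 already has a 6).
  (8,6) is out (row 8 already has a 6).
  (9,4) is out (row 9 already has a 6).
  (9,6) is out (row 9 already has a 6).
  So the only cell in box 8 that can hold 6 is (7,4).
  So (7,4) = 6.
For (2,7):
  Consider where 6 can go in box 3.
  (1,9) is out (row 1 already has a 6).
  (2,9) is out (column 9 already has a 6).
  (3,8) is out (row 3 already has a 6).
  (3,9) is out (row 3 already has a 6).
  So the only cell in box 3 that can hold 6 is (2,7).
  So (2,7) = 6.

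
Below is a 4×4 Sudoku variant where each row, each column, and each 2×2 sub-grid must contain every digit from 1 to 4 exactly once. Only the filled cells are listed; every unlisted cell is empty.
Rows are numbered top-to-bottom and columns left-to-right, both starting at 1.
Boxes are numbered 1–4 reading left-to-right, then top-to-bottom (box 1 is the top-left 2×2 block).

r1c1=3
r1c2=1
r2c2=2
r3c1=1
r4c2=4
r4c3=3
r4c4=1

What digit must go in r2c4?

Cell r2c4 itself could take any of {3, 4} by direct elimination.
Consider where 3 can go in row 2.
r2c1 is out (column 1 already has a 3).
r2c3 is out (column 3 already has a 3).
So the only cell in row 2 that can hold 3 is r2c4.
Therefore r2c4 = 3.

3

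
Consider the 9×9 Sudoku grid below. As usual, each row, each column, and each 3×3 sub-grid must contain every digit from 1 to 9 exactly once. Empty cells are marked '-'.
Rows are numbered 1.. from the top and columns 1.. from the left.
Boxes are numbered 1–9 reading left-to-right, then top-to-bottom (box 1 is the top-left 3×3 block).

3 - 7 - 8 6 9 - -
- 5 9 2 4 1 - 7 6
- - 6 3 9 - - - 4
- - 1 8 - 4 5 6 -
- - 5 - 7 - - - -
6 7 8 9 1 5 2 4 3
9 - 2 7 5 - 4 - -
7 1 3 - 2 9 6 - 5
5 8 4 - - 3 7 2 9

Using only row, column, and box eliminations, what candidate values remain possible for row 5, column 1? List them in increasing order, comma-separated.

Row 5 already contains {5, 7}.
Column 1 already contains {3, 5, 6, 7, 9}.
Its 3×3 block (box 4) already contains {1, 5, 6, 7, 8}.
Removing those from 1–9 leaves {2, 4} as the candidates for row 5, column 1.

2,4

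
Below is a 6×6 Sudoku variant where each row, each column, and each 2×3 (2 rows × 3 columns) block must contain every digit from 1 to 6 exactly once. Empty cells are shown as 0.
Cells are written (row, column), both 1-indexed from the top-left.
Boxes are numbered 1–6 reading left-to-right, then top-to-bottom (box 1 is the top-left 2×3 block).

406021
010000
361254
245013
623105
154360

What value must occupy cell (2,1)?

Row 2 already contains {1}.
Column 1 already contains {1, 2, 3, 4, 6}.
Its 2×3 block (box 1) already contains {1, 4, 6}.
The only value from 1–6 not eliminated is 5, so (2,1) = 5.

5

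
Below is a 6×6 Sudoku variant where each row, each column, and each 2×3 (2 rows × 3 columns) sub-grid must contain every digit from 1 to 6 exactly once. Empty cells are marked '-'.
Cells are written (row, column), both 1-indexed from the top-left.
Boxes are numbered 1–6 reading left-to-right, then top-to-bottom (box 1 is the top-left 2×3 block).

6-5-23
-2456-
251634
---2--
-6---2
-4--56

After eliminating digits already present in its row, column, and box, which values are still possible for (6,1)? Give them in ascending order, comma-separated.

1,3

Row 6 already contains {4, 5, 6}.
Column 1 already contains {2, 6}.
Its 2×3 block (box 5) already contains {4, 6}.
Removing those from 1–6 leaves {1, 3} as the candidates for (6,1).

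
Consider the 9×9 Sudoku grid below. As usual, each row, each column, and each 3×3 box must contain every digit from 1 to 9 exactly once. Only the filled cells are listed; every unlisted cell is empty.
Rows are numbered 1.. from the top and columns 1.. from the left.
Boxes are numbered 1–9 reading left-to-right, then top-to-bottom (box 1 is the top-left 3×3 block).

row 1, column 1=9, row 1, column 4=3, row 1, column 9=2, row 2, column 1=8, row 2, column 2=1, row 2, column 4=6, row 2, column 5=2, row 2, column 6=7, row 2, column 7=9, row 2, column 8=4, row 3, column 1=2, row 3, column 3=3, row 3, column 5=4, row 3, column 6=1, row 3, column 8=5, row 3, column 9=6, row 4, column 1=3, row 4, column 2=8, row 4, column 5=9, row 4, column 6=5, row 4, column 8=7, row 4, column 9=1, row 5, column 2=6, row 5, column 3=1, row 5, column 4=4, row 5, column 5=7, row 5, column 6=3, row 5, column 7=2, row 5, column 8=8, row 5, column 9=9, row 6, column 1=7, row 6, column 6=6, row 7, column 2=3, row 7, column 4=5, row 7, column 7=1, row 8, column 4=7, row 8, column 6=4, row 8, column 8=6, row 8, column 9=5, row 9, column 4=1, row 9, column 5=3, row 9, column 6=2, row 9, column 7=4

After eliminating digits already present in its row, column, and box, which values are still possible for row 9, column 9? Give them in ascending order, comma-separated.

Row 9 already contains {1, 2, 3, 4}.
Column 9 already contains {1, 2, 5, 6, 9}.
Its 3×3 block (box 9) already contains {1, 4, 5, 6}.
Removing those from 1–9 leaves {7, 8} as the candidates for row 9, column 9.

7,8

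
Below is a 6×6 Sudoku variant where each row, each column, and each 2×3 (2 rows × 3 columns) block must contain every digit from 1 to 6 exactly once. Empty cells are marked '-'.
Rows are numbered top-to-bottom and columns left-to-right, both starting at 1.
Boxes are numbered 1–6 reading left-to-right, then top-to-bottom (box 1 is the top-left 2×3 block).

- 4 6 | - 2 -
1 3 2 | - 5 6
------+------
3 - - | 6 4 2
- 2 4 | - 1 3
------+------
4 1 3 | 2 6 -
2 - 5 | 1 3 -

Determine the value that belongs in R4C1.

6

Cell R4C1 itself could take any of {5, 6} by direct elimination.
Consider where 6 can go in row 4.
R4C4 is out (column 4 already has a 6).
So the only cell in row 4 that can hold 6 is R4C1.
Therefore R4C1 = 6.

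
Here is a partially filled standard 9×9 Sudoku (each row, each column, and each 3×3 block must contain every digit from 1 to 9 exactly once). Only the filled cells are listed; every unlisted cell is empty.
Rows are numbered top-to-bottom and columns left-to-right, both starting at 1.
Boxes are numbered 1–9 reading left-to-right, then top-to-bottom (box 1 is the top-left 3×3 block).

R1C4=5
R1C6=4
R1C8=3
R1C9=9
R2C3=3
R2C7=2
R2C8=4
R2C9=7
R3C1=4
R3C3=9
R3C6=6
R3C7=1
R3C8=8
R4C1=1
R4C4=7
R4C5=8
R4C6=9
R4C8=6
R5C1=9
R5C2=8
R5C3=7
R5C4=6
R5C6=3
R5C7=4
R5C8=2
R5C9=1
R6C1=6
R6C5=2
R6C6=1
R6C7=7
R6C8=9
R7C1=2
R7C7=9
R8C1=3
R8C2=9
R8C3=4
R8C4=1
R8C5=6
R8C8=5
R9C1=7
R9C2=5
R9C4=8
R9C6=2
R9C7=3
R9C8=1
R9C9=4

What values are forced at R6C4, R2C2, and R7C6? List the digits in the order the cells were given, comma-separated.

4,6,5

For R6C4:
  Row 6 already contains {1, 2, 6, 7, 9}.
  Column 4 already contains {1, 5, 6, 7, 8}.
  Its 3×3 block (box 5) already contains {1, 2, 3, 6, 7, 8, 9}.
  The only value from 1–9 not eliminated is 4, so R6C4 = 4.
For R2C2:
  Consider where 6 can go in row 2.
  R2C1 is out (column 1 already has a 6).
  R2C4 is out (column 4 already has a 6).
  R2C5 is out (column 5 already has a 6).
  R2C6 is out (column 6 already has a 6).
  So the only cell in row 2 that can hold 6 is R2C2.
  So R2C2 = 6.
For R7C6:
  Consider where 5 can go in column 6.
  R2C6 is out (box 2 already has a 5).
  R8C6 is out (row 8 already has a 5).
  So the only cell in column 6 that can hold 5 is R7C6.
  So R7C6 = 5.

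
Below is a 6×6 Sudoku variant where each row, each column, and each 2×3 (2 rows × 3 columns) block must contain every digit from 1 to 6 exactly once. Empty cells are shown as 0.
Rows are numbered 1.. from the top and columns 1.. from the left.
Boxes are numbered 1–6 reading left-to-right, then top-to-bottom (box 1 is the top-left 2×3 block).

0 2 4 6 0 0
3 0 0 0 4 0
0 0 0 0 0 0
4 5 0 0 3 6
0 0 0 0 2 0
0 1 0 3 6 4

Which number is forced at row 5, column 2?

4

Cell row 5, column 2 itself could take any of {3, 4, 6} by direct elimination.
Consider where 4 can go in box 5.
row 5, column 1 is out (column 1 already has a 4).
row 5, column 3 is out (column 3 already has a 4).
row 6, column 1 is out (row 6 already has a 4).
row 6, column 3 is out (row 6 already has a 4).
So the only cell in box 5 that can hold 4 is row 5, column 2.
Therefore row 5, column 2 = 4.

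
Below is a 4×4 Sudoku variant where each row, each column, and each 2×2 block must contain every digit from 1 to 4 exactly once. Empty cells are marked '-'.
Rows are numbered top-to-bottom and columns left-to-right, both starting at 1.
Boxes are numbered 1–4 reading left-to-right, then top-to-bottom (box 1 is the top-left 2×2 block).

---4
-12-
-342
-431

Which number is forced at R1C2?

Row 1 already contains {4}.
Column 2 already contains {1, 3, 4}.
Its 2×2 block (box 1) already contains {1}.
The only value from 1–4 not eliminated is 2, so R1C2 = 2.

2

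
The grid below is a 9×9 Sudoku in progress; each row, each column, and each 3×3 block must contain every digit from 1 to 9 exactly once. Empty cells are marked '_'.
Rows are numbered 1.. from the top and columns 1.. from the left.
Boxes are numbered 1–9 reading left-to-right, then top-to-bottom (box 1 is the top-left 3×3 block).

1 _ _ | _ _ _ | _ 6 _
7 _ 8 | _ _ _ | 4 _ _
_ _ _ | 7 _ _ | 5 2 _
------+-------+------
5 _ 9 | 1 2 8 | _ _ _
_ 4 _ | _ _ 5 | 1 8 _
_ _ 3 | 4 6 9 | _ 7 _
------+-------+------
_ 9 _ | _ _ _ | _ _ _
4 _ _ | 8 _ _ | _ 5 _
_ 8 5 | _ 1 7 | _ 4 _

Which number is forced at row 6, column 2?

1

Cell row 6, column 2 itself could take any of {1, 2} by direct elimination.
Consider where 1 can go in row 6.
row 6, column 1 is out (column 1 already has a 1).
row 6, column 7 is out (column 7 already has a 1).
row 6, column 9 is out (box 6 already has a 1).
So the only cell in row 6 that can hold 1 is row 6, column 2.
Therefore row 6, column 2 = 1.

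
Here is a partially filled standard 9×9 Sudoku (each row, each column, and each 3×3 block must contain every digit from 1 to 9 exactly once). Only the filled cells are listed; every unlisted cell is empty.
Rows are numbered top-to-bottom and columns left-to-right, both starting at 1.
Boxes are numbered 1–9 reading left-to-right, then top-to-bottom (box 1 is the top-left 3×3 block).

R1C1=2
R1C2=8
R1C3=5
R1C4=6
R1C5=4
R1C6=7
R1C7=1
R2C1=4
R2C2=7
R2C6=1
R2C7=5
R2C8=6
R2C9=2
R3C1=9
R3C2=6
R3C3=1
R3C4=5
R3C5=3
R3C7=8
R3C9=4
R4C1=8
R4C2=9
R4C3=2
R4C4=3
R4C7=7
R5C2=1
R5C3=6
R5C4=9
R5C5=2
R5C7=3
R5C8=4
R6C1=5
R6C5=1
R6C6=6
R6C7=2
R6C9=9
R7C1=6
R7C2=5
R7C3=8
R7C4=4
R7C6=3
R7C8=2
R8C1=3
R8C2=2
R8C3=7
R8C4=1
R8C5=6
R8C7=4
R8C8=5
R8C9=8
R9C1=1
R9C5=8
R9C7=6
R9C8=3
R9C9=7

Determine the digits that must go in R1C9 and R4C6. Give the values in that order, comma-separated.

For R1C9:
  Row 1 already contains {1, 2, 4, 5, 6, 7, 8}.
  Column 9 already contains {2, 4, 7, 8, 9}.
  Its 3×3 block (box 3) already contains {1, 2, 4, 5, 6, 8}.
  The only value from 1–9 not eliminated is 3, so R1C9 = 3.
For R4C6:
  Consider where 4 can go in row 4.
  R4C5 is out (column 5 already has a 4).
  R4C8 is out (column 8 already has a 4).
  R4C9 is out (column 9 already has a 4).
  So the only cell in row 4 that can hold 4 is R4C6.
  So R4C6 = 4.

3,4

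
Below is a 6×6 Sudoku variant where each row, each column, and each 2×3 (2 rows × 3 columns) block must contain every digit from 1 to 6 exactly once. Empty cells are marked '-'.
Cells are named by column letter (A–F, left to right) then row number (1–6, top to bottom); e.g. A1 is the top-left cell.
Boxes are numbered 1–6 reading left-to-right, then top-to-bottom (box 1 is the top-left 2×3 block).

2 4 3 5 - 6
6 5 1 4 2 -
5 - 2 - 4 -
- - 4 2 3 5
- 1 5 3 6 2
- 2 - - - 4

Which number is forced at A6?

Row 6 already contains {2, 4}.
Column A already contains {2, 5, 6}.
Its 2×3 block (box 5) already contains {1, 2, 5}.
The only value from 1–6 not eliminated is 3, so A6 = 3.

3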